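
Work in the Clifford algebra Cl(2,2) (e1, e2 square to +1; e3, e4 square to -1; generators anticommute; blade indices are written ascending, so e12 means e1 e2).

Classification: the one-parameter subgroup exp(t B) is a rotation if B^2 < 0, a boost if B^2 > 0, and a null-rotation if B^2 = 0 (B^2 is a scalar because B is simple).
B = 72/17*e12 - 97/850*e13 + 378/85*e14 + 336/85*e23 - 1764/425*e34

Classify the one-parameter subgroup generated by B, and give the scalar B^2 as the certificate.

B^2 term by term: the squares give (72/17)^2*(e12)^2 + (-97/850)^2*(e13)^2 + (378/85)^2*(e14)^2 + (336/85)^2*(e23)^2 + (-1764/425)^2*(e34)^2 = 5184/289*(-1) + 9409/722500*(+1) + 142884/7225*(+1) + 112896/7225*(+1) + 3111696/180625*(-1) = 1/4 (each basis 2-blade squares to minus the product of its generators' squares); cross terms between blades sharing an index anticommute and cancel; the commuting (index-disjoint) pairs give grade-4 terms 2*c*c'*(blade product), which cancel blade by blade — e1234: -254016/7225 + 254016/7225 = 0 — confirming B is simple. So B^2 = 1/4.
Answer: boost, certificate B^2 = 1/4. Certificate logic: 1/4 is a conjugation-invariant scalar, so its sign fixes rotation versus boost versus null-rotation outright.


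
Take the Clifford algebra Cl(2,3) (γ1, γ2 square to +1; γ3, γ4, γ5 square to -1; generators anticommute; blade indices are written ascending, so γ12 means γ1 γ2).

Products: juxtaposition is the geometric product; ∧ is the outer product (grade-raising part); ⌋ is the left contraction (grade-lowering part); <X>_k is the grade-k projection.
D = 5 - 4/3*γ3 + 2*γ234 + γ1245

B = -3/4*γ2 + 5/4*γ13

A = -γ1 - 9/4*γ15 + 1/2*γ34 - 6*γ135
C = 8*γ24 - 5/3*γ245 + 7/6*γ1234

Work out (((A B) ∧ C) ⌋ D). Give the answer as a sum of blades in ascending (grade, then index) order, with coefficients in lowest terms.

step 1: -5/4*γ3 - 15/2*γ5 + 3/4*γ12 + 5/8*γ14 - 45/16*γ35 - 27/16*γ125 - 3/8*γ234 + 9/2*γ1235
step 2: 10*γ234 - 60*γ245 + 245/12*γ2345 - 35/4*γ12345
step 3: -20 - 60*γ1
Answer: -20 - 60*γ1


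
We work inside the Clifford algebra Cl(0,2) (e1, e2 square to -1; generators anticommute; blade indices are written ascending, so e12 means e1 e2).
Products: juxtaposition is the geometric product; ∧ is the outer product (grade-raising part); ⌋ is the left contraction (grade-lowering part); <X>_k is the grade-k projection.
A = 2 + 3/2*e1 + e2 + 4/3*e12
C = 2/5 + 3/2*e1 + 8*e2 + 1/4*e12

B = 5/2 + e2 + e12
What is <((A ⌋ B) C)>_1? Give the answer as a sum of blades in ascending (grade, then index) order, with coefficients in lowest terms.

step 1: 8/3 + e1 + 1/2*e2 + 2*e12
step 2: -74/15 - 459/40*e1 + 1457/60*e2 + 523/60*e12
step 3: -459/40*e1 + 1457/60*e2
Answer: -459/40*e1 + 1457/60*e2


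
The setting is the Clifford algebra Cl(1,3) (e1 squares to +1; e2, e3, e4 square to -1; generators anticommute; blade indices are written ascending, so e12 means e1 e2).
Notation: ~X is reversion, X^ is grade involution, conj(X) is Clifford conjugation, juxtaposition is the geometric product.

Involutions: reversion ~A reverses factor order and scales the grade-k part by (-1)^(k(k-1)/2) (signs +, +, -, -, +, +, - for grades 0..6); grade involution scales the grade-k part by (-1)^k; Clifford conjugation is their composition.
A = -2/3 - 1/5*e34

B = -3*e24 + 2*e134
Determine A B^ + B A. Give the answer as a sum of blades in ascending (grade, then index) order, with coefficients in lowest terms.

first term: -2/5*e1 - 3/5*e23 + 2*e24 + 4/3*e134
second term: 2/5*e1 + 3/5*e23 + 2*e24 - 4/3*e134
Answer: 4*e24


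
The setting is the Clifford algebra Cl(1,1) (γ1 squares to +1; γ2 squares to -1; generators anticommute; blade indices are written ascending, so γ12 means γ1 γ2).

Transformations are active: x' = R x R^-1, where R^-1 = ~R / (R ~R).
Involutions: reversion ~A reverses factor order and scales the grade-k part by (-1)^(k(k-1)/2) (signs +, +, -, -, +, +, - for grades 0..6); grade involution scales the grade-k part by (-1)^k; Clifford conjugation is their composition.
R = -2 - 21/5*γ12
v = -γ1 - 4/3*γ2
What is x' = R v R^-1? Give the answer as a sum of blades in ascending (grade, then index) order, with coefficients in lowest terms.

~R = -2 + 21/5*γ12, and R ~R = -341/25, so R^-1 = ~R / (-341/25).
R v = -18/5*γ1 - 23/15*γ2
Answer: -19/341*γ1 + 904/1023*γ2


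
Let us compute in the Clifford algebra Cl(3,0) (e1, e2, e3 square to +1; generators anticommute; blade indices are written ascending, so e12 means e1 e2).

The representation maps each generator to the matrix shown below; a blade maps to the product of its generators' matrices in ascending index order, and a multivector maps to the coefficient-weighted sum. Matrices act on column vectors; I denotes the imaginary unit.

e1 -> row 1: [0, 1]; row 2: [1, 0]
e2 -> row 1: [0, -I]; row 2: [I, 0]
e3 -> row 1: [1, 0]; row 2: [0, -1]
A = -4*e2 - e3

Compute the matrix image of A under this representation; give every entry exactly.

M = (-4)*rho(e2) + (-1)*rho(e3), summed entrywise:
Answer: row 1: [-1, 4*I]; row 2: [-4*I, 1]


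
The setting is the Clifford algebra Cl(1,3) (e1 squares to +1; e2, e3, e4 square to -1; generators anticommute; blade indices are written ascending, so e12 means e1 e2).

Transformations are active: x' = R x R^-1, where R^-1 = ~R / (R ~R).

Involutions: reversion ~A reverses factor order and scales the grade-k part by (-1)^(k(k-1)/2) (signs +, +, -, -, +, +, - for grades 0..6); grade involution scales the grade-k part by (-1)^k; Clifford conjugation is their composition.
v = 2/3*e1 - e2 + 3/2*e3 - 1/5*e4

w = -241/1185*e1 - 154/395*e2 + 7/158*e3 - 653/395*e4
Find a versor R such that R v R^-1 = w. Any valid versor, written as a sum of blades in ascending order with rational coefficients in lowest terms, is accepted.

Since q(v) = q(w) = -2561/900, the sum R = v + w = 183/395*e1 - 549/395*e2 + 122/79*e3 - 732/395*e4 does the job whenever invertible.
Answer: 183/395*e1 - 549/395*e2 + 122/79*e3 - 732/395*e4


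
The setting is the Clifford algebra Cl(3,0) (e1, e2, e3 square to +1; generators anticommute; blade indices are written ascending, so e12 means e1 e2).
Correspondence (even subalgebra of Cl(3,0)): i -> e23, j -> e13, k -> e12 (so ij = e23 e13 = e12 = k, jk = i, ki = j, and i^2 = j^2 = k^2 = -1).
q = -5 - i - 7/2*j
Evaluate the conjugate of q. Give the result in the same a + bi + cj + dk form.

In blades: q = -5 - 7/2*e13 - e23.
Quaternion conjugation is reversion on the even subalgebra: the scalar is fixed and every grade-2 blade flips sign, giving -5 + 7/2*e13 + e23; translating back:
Answer: -5 + i + 7/2*j


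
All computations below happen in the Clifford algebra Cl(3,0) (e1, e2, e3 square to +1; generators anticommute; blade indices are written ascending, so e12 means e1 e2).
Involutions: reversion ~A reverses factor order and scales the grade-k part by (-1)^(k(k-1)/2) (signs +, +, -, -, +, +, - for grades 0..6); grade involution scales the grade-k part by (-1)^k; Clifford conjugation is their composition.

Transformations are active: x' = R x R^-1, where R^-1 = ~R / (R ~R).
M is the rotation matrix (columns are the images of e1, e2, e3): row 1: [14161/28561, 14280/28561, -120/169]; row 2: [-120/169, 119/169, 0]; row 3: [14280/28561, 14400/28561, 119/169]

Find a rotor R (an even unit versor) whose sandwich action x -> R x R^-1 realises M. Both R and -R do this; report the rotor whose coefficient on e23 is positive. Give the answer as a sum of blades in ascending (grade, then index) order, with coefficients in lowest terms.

Method: write R = a + b12*e12 + b13*e13 + b23*e23 with a^2 + b12^2 + b13^2 + b23^2 = 1 (so R^-1 = ~R). Expanding the columns R e_j ~R gives tr M = 4a^2 - 1 and, from the antisymmetric part, M21 - M12 = -4a*b12, M13 - M31 = 4a*b13, M32 - M23 = -4a*b23.
Here tr M = 54383/28561, so a^2 = (1 + tr M)/4 = 20736/28561 and a = ±144/169. Taking a = 144/169: M21 - M12 = -34560/28561, M13 - M31 = -34560/28561, M32 - M23 = 14400/28561, giving b12 = 60/169, b13 = -60/169, b23 = -25/169, i.e. R = 144/169 + 60/169*e12 - 60/169*e13 - 25/169*e23.
Its e23 coefficient is negative, so report the other preimage -R.
Answer: -144/169 - 60/169*e12 + 60/169*e13 + 25/169*e23. Sheet selection: the two-to-one cover makes ±R indistinguishable at the matrix level (trace 54383/28561), so uniqueness comes from the required sign on e23.


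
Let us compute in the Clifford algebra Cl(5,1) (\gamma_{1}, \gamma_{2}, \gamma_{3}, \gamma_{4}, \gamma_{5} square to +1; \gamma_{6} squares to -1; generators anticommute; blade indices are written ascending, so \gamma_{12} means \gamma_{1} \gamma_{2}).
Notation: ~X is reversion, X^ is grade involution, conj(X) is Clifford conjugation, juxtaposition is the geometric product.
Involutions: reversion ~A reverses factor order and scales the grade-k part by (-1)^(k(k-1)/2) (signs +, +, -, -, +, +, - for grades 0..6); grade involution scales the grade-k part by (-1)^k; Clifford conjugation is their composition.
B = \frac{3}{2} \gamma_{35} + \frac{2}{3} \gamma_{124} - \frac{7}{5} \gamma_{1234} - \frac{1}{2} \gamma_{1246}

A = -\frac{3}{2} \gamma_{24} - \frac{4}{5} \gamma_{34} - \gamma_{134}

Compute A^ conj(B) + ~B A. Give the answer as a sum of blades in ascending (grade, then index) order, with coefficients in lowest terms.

first term: \gamma_{1} + \frac{7}{5} \gamma_{2} - \frac{28}{25} \gamma_{12} + \frac{21}{10} \gamma_{13} - \frac{3}{4} \gamma_{16} + \frac{2}{3} \gamma_{23} - \frac{6}{5} \gamma_{45} - \frac{8}{15} \gamma_{123} + \frac{3}{2} \gamma_{145} - \frac{1}{2} \gamma_{236} + \frac{2}{5} \gamma_{1236} - \frac{9}{4} \gamma_{2345}
second term: -\gamma_{1} + \frac{7}{5} \gamma_{2} - \frac{28}{25} \gamma_{12} + \frac{21}{10} \gamma_{13} - \frac{3}{4} \gamma_{16} - \frac{2}{3} \gamma_{23} + \frac{6}{5} \gamma_{45} - \frac{8}{15} \gamma_{123} + \frac{3}{2} \gamma_{145} + \frac{1}{2} \gamma_{236} - \frac{2}{5} \gamma_{1236} - \frac{9}{4} \gamma_{2345}
Answer: \frac{14}{5} \gamma_{2} - \frac{56}{25} \gamma_{12} + \frac{21}{5} \gamma_{13} - \frac{3}{2} \gamma_{16} - \frac{16}{15} \gamma_{123} + 3 \gamma_{145} - \frac{9}{2} \gamma_{2345}


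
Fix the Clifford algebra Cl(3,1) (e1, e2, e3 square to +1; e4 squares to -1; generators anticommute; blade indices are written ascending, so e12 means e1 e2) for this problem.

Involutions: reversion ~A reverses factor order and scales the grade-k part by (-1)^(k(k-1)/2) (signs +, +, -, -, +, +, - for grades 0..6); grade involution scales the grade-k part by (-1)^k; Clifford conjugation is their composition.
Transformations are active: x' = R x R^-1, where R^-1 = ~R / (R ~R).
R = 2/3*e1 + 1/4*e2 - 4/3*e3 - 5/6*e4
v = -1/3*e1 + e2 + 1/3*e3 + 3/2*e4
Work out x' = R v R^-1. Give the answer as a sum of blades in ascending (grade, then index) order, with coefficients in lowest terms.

~R = 2/3*e1 + 1/4*e2 - 4/3*e3 - 5/6*e4, and R ~R = 229/144, so R^-1 = ~R / (229/144).
R v = 5/6 + 3/4*e12 - 2/9*e13 + 13/18*e14 + 17/12*e23 + 29/24*e24 - 31/18*e34
Answer: 709/687*e1 - 169/229*e2 - 1189/687*e3 - 1087/458*e4


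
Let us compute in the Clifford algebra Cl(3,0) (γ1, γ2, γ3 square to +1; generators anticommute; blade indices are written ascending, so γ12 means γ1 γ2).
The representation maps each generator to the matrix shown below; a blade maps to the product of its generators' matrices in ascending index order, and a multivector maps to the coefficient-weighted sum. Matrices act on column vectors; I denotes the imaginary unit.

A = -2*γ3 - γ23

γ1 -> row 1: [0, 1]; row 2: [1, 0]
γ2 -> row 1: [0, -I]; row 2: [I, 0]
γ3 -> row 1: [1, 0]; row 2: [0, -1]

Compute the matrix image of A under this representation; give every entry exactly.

Bivector images (products of the table entries): rho(γ23) = rho(γ2)rho(γ3) = row 1: [0, I]; row 2: [I, 0].
M = (-2)*rho(γ3) + (-1)*rho(γ23), summed entrywise:
Answer: row 1: [-2, -I]; row 2: [-I, 2]


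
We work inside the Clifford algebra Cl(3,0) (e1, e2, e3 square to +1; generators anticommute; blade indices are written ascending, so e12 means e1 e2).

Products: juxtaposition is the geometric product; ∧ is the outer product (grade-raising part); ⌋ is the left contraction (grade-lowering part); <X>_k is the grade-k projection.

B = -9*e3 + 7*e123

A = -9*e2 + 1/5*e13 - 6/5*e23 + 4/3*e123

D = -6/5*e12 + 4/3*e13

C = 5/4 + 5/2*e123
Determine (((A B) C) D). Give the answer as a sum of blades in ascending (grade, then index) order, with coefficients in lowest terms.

step 1: -28/3 + 33/5*e1 + 61/5*e2 - 12*e12 + 63*e13 + 81*e23
step 2: -35/3 - 777/4*e1 + 691/4*e2 + 30*e3 - 15*e12 + 193/4*e13 + 471/4*e23 - 70/3*e123
step 3: -247/3 + 1673/10*e1 + 18179/90*e2 - 287*e3 + 171*e12 + 11317/90*e13 - 379/10*e23 - 799/3*e123
Answer: -247/3 + 1673/10*e1 + 18179/90*e2 - 287*e3 + 171*e12 + 11317/90*e13 - 379/10*e23 - 799/3*e123


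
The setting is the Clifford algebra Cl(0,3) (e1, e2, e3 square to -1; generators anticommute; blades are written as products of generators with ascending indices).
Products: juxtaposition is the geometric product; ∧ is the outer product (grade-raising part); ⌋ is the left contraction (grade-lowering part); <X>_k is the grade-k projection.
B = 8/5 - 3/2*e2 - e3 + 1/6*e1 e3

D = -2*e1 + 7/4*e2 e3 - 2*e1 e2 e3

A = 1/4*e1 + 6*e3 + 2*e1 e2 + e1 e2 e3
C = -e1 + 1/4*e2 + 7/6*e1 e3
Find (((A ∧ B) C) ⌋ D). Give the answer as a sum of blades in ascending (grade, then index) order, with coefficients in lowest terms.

step 1: 2/5*e1 + 48/5*e3 + 113/40*e1 e2 - 1/4*e1 e3 + 9*e2 e3 - 2/5*e1 e2 e3
step 2: 83/120 + 1679/160*e1 - 79/24*e2 + 61/30*e3 - 52/5*e1 e2 + 19/2*e1 e3 + 119/240*e2 e3 - 143/16*e1 e2 e3
step 3: 7295/192 - 47/120*e1 - 1853/120*e2 - 7219/480*e3 + 61/15*e1 e2 + 79/12*e1 e3 + 2131/96*e2 e3 - 83/60*e1 e2 e3
Answer: 7295/192 - 47/120*e1 - 1853/120*e2 - 7219/480*e3 + 61/15*e1 e2 + 79/12*e1 e3 + 2131/96*e2 e3 - 83/60*e1 e2 e3


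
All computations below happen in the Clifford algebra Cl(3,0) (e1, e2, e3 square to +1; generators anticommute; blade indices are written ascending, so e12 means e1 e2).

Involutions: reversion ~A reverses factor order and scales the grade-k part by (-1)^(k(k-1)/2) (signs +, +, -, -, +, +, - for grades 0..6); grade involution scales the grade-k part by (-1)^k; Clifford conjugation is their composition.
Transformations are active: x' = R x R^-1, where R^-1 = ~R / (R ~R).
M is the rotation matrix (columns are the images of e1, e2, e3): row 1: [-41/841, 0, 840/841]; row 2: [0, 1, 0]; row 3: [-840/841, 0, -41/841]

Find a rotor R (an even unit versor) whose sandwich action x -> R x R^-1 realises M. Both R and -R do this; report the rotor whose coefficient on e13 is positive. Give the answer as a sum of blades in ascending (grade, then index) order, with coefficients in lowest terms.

Method: write R = a + b12*e12 + b13*e13 + b23*e23 with a^2 + b12^2 + b13^2 + b23^2 = 1 (so R^-1 = ~R). Expanding the columns R e_j ~R gives tr M = 4a^2 - 1 and, from the antisymmetric part, M21 - M12 = -4a*b12, M13 - M31 = 4a*b13, M32 - M23 = -4a*b23.
Here tr M = 759/841, so a^2 = (1 + tr M)/4 = 400/841 and a = ±20/29. Taking a = 20/29: M21 - M12 = 0, M13 - M31 = 1680/841, M32 - M23 = 0, giving b12 = 0, b13 = 21/29, b23 = 0, i.e. R = 20/29 + 21/29*e13.
Its e13 coefficient is already positive.
Answer: 20/29 + 21/29*e13. Recall the cover is two-to-one: with M of trace 759/841, both preimages act alike, and the stated e13 sign chooses the sheet.


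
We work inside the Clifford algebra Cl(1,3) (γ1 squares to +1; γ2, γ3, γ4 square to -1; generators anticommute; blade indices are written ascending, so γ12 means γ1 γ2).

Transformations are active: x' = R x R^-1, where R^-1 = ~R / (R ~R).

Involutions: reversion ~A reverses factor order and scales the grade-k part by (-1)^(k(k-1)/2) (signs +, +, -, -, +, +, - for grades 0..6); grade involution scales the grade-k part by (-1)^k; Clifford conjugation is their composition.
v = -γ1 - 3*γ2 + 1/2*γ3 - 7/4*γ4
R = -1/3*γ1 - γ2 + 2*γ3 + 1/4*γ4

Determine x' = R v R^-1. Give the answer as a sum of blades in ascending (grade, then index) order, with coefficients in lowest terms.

~R = -1/3*γ1 - γ2 + 2*γ3 + 1/4*γ4, and R ~R = -713/144, so R^-1 = ~R / (-713/144).
R v = -155/48 + 11/6*γ13 + 5/6*γ14 + 11/2*γ23 + 5/2*γ24 - 29/8*γ34
Answer: 13/23*γ1 + 39/23*γ2 + 97/46*γ3 + 191/92*γ4


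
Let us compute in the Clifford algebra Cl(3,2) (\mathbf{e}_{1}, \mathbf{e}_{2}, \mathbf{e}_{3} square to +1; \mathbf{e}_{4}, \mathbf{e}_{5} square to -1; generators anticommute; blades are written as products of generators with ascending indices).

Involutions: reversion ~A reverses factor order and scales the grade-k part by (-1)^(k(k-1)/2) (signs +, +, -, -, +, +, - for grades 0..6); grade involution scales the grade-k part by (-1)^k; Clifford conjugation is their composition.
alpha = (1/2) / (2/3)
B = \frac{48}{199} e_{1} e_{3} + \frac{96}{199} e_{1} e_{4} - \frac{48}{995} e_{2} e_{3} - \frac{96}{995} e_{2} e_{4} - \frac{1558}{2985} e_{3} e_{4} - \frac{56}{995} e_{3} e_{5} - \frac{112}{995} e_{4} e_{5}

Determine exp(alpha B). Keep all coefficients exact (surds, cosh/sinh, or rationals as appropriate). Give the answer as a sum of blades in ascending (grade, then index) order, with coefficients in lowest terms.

B^2 term by term: the squares give (\frac{48}{199})^2*(e_{1} e_{3})^2 + (\frac{96}{199})^2*(e_{1} e_{4})^2 + (-\frac{48}{995})^2*(e_{2} e_{3})^2 + (-\frac{96}{995})^2*(e_{2} e_{4})^2 + (-\frac{1558}{2985})^2*(e_{3} e_{4})^2 + (-\frac{56}{995})^2*(e_{3} e_{5})^2 + (-\frac{112}{995})^2*(e_{4} e_{5})^2 = \frac{2304}{39601}*(-1) + \frac{9216}{39601}*(+1) + \frac{2304}{990025}*(-1) + \frac{9216}{990025}*(+1) + \frac{2427364}{8910225}*(+1) + \frac{3136}{990025}*(+1) + \frac{12544}{990025}*(-1) = \frac{4}{9} (each basis 2-blade squares to minus the product of its generators' squares); cross terms between blades sharing an index anticommute and cancel; the commuting (index-disjoint) pairs give grade-4 terms 2*c*c'*(blade product), which cancel blade by blade — e_{1} e_{2} e_{3} e_{4}: \frac{9216}{198005} - \frac{9216}{198005} = 0; e_{1} e_{3} e_{4} e_{5}: -\frac{10752}{198005} + \frac{10752}{198005} = 0; e_{2} e_{3} e_{4} e_{5}: \frac{10752}{990025} - \frac{10752}{990025} = 0 — confirming B is simple. So B^2 = \frac{4}{9}.
B^2 = \frac{4}{9} — a positive square means the series sums to a boost: l = \frac{2}{3}, alpha*l = \frac{1}{2}, so exp(alpha B) = cosh(\frac{1}{2}) + (sinh(\frac{1}{2})/(\frac{2}{3}))*B = \cosh{\left(\frac{1}{2} \right)} + (\frac{3 \sinh{\left(\frac{1}{2} \right)}}{2})*B.
Answer: \cosh{\left(\frac{1}{2} \right)} + \frac{72 \sinh{\left(\frac{1}{2} \right)}}{199} e_{1} e_{3} + \frac{144 \sinh{\left(\frac{1}{2} \right)}}{199} e_{1} e_{4} - \frac{72 \sinh{\left(\frac{1}{2} \right)}}{995} e_{2} e_{3} - \frac{144 \sinh{\left(\frac{1}{2} \right)}}{995} e_{2} e_{4} - \frac{779 \sinh{\left(\frac{1}{2} \right)}}{995} e_{3} e_{4} - \frac{84 \sinh{\left(\frac{1}{2} \right)}}{995} e_{3} e_{5} - \frac{168 \sinh{\left(\frac{1}{2} \right)}}{995} e_{4} e_{5}


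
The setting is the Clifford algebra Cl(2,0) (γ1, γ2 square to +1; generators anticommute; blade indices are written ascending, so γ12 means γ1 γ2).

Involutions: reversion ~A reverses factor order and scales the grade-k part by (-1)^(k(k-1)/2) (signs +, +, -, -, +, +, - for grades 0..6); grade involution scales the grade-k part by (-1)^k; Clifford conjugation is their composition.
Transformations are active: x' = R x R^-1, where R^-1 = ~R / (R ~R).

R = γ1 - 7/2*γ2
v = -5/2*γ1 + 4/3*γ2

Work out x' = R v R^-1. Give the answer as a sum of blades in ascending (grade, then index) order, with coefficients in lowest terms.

~R = γ1 - 7/2*γ2, and R ~R = 53/4, so R^-1 = ~R / (53/4).
R v = -43/6 - 89/12*γ12
Answer: 451/318*γ1 + 130/53*γ2


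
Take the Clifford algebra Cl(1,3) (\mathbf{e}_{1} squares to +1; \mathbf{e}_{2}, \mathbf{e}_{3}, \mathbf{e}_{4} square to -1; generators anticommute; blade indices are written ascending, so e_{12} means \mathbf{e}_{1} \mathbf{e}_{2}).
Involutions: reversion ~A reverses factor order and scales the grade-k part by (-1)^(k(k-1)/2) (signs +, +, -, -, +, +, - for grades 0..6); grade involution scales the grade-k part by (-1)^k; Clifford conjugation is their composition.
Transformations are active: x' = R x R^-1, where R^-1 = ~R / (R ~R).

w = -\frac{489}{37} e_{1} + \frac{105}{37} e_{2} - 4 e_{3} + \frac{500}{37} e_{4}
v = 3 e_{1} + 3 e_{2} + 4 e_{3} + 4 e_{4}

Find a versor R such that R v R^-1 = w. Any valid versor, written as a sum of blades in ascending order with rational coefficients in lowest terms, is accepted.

Reasoning: v^2 = w^2 = -32 since conjugation preserves the quadratic form; R = v + w = -\frac{378}{37} e_{1} + \frac{216}{37} e_{2} + \frac{648}{37} e_{4} is then valid when invertible, keeping its own part and reversing (v - w)/2.
Answer: -\frac{378}{37} e_{1} + \frac{216}{37} e_{2} + \frac{648}{37} e_{4}


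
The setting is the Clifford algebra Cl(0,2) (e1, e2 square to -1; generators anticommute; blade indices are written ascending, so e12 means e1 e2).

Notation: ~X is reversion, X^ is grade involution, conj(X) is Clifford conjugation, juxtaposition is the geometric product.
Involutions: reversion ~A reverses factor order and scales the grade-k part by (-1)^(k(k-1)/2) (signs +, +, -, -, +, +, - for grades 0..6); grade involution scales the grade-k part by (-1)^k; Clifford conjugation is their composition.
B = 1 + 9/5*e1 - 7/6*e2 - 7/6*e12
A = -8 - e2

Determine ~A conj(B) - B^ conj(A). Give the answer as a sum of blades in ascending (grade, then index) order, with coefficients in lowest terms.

first term: -41/6 + 397/30*e1 - 31/3*e2 - 167/15*e12
second term: -55/6 + 467/30*e1 - 25/3*e2 + 113/15*e12
Answer: 7/3 - 7/3*e1 - 2*e2 - 56/3*e12


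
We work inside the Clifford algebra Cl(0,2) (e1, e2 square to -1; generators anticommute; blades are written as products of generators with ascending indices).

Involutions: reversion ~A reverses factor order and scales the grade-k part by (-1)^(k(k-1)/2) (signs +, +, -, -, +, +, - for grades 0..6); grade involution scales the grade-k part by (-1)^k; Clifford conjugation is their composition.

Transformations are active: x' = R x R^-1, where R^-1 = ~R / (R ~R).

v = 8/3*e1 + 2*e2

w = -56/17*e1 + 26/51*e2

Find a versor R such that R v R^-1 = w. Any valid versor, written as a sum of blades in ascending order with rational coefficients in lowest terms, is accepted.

Key observation: q(v) = q(w) = -100/9 (sandwiches preserve the norm), so R = v + w = -32/51*e1 + 128/51*e2 works whenever it is invertible — the component of v along it is kept and (v - w)/2 reverses, sending v to w.
Answer: -32/51*e1 + 128/51*e2


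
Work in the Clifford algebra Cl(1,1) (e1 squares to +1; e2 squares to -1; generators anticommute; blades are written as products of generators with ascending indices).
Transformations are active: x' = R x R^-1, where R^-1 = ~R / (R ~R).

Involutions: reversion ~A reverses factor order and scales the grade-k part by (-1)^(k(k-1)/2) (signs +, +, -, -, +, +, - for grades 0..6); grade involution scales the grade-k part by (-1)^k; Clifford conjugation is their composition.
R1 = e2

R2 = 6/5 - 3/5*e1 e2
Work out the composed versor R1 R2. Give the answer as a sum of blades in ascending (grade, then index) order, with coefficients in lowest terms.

Distribute over the terms of R1 (each basis-blade product reordered to ascending indices, repeated generators contracted through their squares):
(e2) R2 = -3/5*e1 + 6/5*e2
Answer: -3/5*e1 + 6/5*e2


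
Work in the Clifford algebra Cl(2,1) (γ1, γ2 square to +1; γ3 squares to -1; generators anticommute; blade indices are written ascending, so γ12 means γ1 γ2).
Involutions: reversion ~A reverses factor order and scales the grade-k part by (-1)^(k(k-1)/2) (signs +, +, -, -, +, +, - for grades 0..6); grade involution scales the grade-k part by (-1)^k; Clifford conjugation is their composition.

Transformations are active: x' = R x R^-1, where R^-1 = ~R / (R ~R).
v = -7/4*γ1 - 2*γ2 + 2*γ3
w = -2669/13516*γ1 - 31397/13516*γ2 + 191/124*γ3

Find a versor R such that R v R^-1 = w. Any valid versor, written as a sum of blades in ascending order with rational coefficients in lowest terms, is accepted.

Take R = v + w = -13161/6758*γ1 - 58429/13516*γ2 + 439/124*γ3. Because q(v) = q(w) = 49/16, conjugation by R sends v exactly to w.
Answer: -13161/6758*γ1 - 58429/13516*γ2 + 439/124*γ3


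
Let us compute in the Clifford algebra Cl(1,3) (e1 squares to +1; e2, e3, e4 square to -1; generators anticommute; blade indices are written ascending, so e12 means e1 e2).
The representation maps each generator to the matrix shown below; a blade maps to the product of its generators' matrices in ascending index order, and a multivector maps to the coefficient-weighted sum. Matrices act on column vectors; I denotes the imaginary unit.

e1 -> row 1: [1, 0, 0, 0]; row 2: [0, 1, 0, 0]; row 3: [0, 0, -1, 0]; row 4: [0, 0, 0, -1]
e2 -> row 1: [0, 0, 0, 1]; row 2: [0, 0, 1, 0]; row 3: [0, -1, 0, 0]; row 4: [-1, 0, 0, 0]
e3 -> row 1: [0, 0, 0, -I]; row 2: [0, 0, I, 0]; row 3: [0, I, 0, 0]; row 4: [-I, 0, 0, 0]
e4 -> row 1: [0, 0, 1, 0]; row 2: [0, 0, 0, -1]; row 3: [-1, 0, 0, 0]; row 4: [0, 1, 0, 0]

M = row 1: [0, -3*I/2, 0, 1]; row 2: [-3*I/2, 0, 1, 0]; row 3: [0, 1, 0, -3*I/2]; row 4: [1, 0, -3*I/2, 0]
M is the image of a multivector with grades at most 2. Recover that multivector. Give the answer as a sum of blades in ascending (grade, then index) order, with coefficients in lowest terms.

Method: the blade images are trace-orthogonal — tr(rho(e_A) rho(e_B)^-1) = 4 if A = B and 0 otherwise — and rho(e_A)^-1 = (e_A)^2 * rho(e_A) with (e_A)^2 = +1 or -1, so the coefficient of e_A in the preimage is (e_A)^2 * tr(M rho(e_A))/4.
Nonzero projections over blades of grade <= 2: e12: (e12)^2 = +1, tr(M rho(e12)) = 4, coefficient 1; e34: (e34)^2 = -1, tr(M rho(e34)) = -6, coefficient 3/2. Every other blade of grade <= 2 projects to 0.
Answer: e12 + 3/2*e34


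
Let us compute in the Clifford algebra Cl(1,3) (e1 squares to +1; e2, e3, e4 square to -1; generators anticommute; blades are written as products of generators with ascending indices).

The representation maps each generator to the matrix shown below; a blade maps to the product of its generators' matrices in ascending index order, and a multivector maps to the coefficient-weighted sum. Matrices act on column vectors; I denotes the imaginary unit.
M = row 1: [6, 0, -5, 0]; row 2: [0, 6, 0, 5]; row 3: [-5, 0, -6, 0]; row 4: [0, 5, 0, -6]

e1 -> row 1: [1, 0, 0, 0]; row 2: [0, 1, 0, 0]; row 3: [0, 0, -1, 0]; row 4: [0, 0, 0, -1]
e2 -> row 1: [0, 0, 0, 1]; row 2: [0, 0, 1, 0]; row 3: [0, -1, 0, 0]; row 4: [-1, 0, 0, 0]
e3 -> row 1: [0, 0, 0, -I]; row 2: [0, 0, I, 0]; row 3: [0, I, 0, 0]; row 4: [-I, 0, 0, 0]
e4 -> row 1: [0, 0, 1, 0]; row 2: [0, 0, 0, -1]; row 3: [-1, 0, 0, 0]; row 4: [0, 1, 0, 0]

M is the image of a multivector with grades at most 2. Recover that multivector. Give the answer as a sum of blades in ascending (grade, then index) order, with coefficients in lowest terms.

Method: the blade images are trace-orthogonal — tr(rho(e_A) rho(e_B)^-1) = 4 if A = B and 0 otherwise — and rho(e_A)^-1 = (e_A)^2 * rho(e_A) with (e_A)^2 = +1 or -1, so the coefficient of e_A in the preimage is (e_A)^2 * tr(M rho(e_A))/4.
Nonzero projections over blades of grade <= 2: e1: (e1)^2 = +1, tr(M rho(e1)) = 24, coefficient 6; e1 e4: (e1 e4)^2 = +1, tr(M rho(e1 e4)) = -20, coefficient -5. Every other blade of grade <= 2 projects to 0.
Answer: 6*e1 - 5*e1 e4


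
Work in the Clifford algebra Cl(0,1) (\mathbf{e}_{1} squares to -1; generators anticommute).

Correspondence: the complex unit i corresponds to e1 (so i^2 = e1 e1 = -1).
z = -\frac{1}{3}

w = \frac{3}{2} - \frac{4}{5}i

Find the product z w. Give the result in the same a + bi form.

In blades: z = -\frac{1}{3}, w = \frac{3}{2} - \frac{4}{5} e_{1}.
Distribute z over w term by term (generator squares from the signature, products reordered to ascending indices): (-\frac{1}{3})*w = -\frac{1}{2} + \frac{4}{15} e_{1}.
Sum: -\frac{1}{2} + \frac{4}{15} e_{1}; translating back through the correspondence:
Answer: -\frac{1}{2} + \frac{4}{15}i


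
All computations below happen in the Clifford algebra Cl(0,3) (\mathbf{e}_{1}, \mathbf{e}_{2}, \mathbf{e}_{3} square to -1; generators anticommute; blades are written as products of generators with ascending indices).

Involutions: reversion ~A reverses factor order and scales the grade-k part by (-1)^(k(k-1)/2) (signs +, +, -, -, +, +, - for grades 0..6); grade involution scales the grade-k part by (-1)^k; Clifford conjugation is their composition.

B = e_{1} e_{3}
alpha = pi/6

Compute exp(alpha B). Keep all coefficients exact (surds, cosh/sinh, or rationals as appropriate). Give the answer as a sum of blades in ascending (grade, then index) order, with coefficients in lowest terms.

B^2 = (1)^2*(e_{1} e_{3})^2 = 1*(-1) = -1 (a basis 2-blade squares to minus the product of its generators' squares).
B^2 = -1 — B^2 < 0, so the exponential closes trigonometrically: l = 1, alpha*l = \frac{\pi}{6}, so exp(alpha B) = cos(\frac{\pi}{6}) + (sin(\frac{\pi}{6})/1)*B = \frac{\sqrt{3}}{2} + (\frac{1}{2})*B.
Answer: \frac{\sqrt{3}}{2} + \frac{1}{2} e_{1} e_{3}


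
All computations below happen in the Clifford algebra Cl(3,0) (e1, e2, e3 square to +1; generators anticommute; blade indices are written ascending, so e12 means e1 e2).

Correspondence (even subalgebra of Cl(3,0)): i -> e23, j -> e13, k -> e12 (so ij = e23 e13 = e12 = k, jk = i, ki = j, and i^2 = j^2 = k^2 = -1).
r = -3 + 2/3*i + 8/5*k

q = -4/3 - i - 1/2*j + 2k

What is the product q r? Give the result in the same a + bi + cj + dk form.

In blades: q = -4/3 + 2*e12 - 1/2*e13 - e23, r = -3 + 8/5*e12 + 2/3*e23.
Distribute q over r term by term (generator squares from the signature, products reordered to ascending indices): (-4/3)*r = 4 - 32/15*e12 - 8/9*e23; (2*e12)*r = -16/5 - 6*e12 + 4/3*e13; (-1/2*e13)*r = 1/3*e12 + 3/2*e13 - 4/5*e23; (-e23)*r = 2/3 + 8/5*e13 + 3*e23.
Sum: 22/15 - 39/5*e12 + 133/30*e13 + 59/45*e23; translating back through the correspondence:
Answer: 22/15 + 59/45*i + 133/30*j - 39/5*k


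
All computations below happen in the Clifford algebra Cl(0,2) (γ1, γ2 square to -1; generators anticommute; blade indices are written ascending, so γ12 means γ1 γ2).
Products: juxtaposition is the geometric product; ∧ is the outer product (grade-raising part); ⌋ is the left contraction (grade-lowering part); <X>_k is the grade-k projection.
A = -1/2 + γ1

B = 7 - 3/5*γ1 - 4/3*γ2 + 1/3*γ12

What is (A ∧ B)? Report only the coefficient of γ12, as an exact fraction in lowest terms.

step 1: -7/2 + 73/10*γ1 + 2/3*γ2 - 3/2*γ12
Answer: -3/2


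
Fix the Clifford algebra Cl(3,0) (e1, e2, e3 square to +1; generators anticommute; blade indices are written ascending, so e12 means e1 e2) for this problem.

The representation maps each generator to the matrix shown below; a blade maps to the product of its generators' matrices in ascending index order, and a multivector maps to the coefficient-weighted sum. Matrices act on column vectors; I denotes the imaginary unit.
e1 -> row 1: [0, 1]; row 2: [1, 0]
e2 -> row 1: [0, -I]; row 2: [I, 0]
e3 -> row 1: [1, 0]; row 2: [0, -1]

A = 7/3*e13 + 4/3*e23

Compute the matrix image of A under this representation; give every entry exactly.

Bivector images (products of the table entries): rho(e13) = rho(e1)rho(e3) = row 1: [0, -1]; row 2: [1, 0]; rho(e23) = rho(e2)rho(e3) = row 1: [0, I]; row 2: [I, 0].
M = (7/3)*rho(e13) + (4/3)*rho(e23), summed entrywise:
Answer: row 1: [0, -7/3 + 4*I/3]; row 2: [7/3 + 4*I/3, 0]


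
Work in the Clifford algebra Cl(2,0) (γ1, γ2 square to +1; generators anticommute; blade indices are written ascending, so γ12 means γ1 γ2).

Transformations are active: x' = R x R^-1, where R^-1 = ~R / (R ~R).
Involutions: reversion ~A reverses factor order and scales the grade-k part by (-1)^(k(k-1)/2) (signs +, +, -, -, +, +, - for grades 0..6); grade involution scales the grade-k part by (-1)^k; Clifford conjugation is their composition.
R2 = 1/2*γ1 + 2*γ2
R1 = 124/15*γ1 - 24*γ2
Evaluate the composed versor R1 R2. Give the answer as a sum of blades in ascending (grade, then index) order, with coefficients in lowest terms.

Distribute over the terms of R1 (each basis-blade product reordered to ascending indices, repeated generators contracted through their squares):
(124/15*γ1) R2 = 62/15 + 248/15*γ12
(-24*γ2) R2 = -48 + 12*γ12
Summing the partial products and collecting blades:
Answer: -658/15 + 428/15*γ12


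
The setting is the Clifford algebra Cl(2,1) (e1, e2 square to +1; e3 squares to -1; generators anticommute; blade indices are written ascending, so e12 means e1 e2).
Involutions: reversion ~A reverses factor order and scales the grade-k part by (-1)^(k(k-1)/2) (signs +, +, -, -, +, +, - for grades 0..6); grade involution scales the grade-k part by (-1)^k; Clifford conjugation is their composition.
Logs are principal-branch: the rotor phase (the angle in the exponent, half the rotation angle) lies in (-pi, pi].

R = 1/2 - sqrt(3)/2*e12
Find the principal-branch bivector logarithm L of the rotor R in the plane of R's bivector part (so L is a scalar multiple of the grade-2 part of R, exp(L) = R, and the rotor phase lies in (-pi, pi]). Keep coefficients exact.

The scalar part of R is 1/2, which pins the rotor phase on the principal branch; dividing the bivector part by the sine of that phase recovers the unit plane, and L is the phase times that plane.
Concretely: cos(phase) = 1/2 gives phase = ±pi/3, and since phase/sin(phase) is even the sign is immaterial: L = (phase/sin(phase)) * <R>_2 = (2*sqrt(3)*pi/9) * <R>_2.
Answer: -pi/3*e12


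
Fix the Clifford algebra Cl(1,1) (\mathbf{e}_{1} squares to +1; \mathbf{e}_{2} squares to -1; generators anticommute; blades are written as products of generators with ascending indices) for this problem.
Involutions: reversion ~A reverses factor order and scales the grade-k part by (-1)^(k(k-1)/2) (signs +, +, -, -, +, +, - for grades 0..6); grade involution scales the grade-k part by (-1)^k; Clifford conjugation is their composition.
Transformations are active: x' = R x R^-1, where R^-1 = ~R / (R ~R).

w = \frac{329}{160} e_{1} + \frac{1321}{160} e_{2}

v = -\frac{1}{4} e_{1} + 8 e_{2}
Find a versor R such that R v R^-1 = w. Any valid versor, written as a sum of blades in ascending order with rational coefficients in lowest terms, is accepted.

Here q(v) = q(w) = -\frac{1023}{16}; the classical choice R = v + w = \frac{289}{160} e_{1} + \frac{2601}{160} e_{2} then realises v -> w under the sandwich.
Answer: \frac{289}{160} e_{1} + \frac{2601}{160} e_{2}


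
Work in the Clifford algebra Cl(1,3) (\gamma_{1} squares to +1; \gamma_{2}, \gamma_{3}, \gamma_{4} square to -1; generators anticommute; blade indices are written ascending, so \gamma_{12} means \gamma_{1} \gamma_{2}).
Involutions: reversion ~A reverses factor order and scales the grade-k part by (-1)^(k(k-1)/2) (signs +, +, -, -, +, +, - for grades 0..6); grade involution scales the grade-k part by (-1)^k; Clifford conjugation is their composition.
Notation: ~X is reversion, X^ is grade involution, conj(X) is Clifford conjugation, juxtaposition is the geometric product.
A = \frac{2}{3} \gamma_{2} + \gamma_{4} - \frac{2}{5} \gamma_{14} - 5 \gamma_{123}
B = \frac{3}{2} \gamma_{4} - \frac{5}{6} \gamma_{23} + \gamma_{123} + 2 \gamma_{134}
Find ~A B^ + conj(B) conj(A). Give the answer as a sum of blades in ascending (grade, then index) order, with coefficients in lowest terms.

first term: \frac{13}{2} + \frac{143}{30} \gamma_{1} + \frac{61}{45} \gamma_{3} + \frac{4}{3} \gamma_{13} + 9 \gamma_{24} - \frac{13}{30} \gamma_{234} - \frac{11}{2} \gamma_{1234}
second term: \frac{7}{2} + \frac{107}{30} \gamma_{1} - \frac{61}{45} \gamma_{3} + \frac{4}{3} \gamma_{13} - 11 \gamma_{24} - \frac{13}{30} \gamma_{234} - \frac{19}{2} \gamma_{1234}
Answer: 10 + \frac{25}{3} \gamma_{1} + \frac{8}{3} \gamma_{13} - 2 \gamma_{24} - \frac{13}{15} \gamma_{234} - 15 \gamma_{1234}


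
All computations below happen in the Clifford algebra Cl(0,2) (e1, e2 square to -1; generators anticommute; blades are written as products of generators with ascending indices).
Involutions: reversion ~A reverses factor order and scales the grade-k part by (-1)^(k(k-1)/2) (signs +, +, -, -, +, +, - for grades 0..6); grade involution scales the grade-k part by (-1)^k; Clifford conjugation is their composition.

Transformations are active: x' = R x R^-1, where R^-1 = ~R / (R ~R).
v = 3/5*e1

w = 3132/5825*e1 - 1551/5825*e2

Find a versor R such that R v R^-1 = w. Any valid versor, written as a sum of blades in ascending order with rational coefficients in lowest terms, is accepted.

Why this works: both vectors square to -9/25, so q(v) = q(w) and R = v + w = 6627/5825*e1 - 1551/5825*e2 carries v to w — its own direction survives, the complement (v - w)/2 flips.
Answer: 6627/5825*e1 - 1551/5825*e2


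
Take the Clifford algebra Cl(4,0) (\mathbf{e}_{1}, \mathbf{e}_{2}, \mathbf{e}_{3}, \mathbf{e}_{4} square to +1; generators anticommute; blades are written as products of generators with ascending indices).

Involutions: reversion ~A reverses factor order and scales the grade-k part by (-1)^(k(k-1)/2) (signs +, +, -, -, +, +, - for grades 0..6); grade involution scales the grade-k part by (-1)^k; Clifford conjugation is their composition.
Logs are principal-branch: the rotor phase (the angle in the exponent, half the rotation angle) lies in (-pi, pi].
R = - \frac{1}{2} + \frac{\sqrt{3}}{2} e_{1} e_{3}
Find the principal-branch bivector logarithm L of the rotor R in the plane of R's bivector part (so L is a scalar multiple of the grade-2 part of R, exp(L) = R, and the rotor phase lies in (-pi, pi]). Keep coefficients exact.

The scalar part of R is - \frac{1}{2}, and that scalar determines the rotor phase on the principal branch; recovering the unit plane as bivector-part over sine of the phase gives L = phase * plane.
Concretely: cos(phase) = - \frac{1}{2} gives phase = ±\frac{2 \pi}{3}, and since phase/sin(phase) is even the sign is immaterial: L = (phase/sin(phase)) * <R>_2 = (\frac{4 \sqrt{3} \pi}{9}) * <R>_2.
Answer: \frac{2 \pi}{3} e_{1} e_{3}


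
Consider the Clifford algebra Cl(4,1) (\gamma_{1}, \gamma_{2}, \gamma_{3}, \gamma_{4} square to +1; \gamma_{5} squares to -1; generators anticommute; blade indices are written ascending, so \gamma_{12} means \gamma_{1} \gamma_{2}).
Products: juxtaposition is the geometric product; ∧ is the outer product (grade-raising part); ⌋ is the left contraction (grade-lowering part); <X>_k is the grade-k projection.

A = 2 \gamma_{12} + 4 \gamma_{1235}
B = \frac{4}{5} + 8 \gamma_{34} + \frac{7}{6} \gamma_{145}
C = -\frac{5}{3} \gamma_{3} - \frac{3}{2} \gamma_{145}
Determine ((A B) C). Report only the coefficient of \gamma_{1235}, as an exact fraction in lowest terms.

step 1: \frac{8}{5} \gamma_{12} - \frac{14}{3} \gamma_{234} - \frac{7}{3} \gamma_{245} + 16 \gamma_{1234} + \frac{16}{5} \gamma_{1235} + 32 \gamma_{1245}
step 2: 48 \gamma_{2} - \frac{7}{2} \gamma_{12} - \frac{70}{9} \gamma_{24} - \frac{8}{3} \gamma_{123} + \frac{80}{3} \gamma_{124} + \frac{16}{3} \gamma_{125} + \frac{24}{5} \gamma_{234} + 24 \gamma_{235} + \frac{12}{5} \gamma_{245} - 7 \gamma_{1235} + \frac{35}{9} \gamma_{2345} - \frac{160}{3} \gamma_{12345}
Answer: -7


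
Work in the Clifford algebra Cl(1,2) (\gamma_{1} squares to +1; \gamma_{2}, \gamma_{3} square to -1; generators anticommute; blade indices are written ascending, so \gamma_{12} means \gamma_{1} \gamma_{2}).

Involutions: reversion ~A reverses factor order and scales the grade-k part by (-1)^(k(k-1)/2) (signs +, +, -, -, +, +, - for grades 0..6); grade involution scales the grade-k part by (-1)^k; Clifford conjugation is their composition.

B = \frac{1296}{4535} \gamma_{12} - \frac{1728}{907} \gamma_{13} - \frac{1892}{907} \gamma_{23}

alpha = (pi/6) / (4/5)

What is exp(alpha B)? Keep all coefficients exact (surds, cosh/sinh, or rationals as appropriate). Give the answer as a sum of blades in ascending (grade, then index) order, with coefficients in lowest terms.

B^2 term by term: the squares give (\frac{1296}{4535})^2*(\gamma_{12})^2 + (-\frac{1728}{907})^2*(\gamma_{13})^2 + (-\frac{1892}{907})^2*(\gamma_{23})^2 = \frac{1679616}{20566225}*(+1) + \frac{2985984}{822649}*(+1) + \frac{3579664}{822649}*(-1) = -\frac{16}{25} (each basis 2-blade squares to minus the product of its generators' squares); cross terms between blades sharing an index anticommute and cancel. So B^2 = -\frac{16}{25}.
B^2 = -\frac{16}{25} — circular case — the even/odd split gives cos and sin: l = \frac{4}{5}, alpha*l = \frac{\pi}{6}, so exp(alpha B) = cos(\frac{\pi}{6}) + (sin(\frac{\pi}{6})/(\frac{4}{5}))*B = \frac{\sqrt{3}}{2} + (\frac{5}{8})*B.
Answer: \frac{\sqrt{3}}{2} + \frac{162}{907} \gamma_{12} - \frac{1080}{907} \gamma_{13} - \frac{2365}{1814} \gamma_{23}
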